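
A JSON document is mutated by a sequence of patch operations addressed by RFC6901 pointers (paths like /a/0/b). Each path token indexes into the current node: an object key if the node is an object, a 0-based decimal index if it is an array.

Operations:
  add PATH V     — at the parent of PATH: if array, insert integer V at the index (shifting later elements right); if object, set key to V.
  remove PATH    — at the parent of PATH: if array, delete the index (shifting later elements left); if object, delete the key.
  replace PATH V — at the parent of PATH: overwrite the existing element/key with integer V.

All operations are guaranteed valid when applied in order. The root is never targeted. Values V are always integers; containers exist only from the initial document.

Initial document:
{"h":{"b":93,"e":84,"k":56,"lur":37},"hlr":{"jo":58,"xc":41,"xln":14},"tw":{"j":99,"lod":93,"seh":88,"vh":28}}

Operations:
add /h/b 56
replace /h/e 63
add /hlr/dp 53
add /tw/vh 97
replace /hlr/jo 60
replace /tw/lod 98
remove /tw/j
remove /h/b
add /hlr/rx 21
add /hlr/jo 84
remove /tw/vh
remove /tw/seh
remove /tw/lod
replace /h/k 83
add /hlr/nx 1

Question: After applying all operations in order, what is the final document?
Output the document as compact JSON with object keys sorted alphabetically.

After op 1 (add /h/b 56): {"h":{"b":56,"e":84,"k":56,"lur":37},"hlr":{"jo":58,"xc":41,"xln":14},"tw":{"j":99,"lod":93,"seh":88,"vh":28}}
After op 2 (replace /h/e 63): {"h":{"b":56,"e":63,"k":56,"lur":37},"hlr":{"jo":58,"xc":41,"xln":14},"tw":{"j":99,"lod":93,"seh":88,"vh":28}}
After op 3 (add /hlr/dp 53): {"h":{"b":56,"e":63,"k":56,"lur":37},"hlr":{"dp":53,"jo":58,"xc":41,"xln":14},"tw":{"j":99,"lod":93,"seh":88,"vh":28}}
After op 4 (add /tw/vh 97): {"h":{"b":56,"e":63,"k":56,"lur":37},"hlr":{"dp":53,"jo":58,"xc":41,"xln":14},"tw":{"j":99,"lod":93,"seh":88,"vh":97}}
After op 5 (replace /hlr/jo 60): {"h":{"b":56,"e":63,"k":56,"lur":37},"hlr":{"dp":53,"jo":60,"xc":41,"xln":14},"tw":{"j":99,"lod":93,"seh":88,"vh":97}}
After op 6 (replace /tw/lod 98): {"h":{"b":56,"e":63,"k":56,"lur":37},"hlr":{"dp":53,"jo":60,"xc":41,"xln":14},"tw":{"j":99,"lod":98,"seh":88,"vh":97}}
After op 7 (remove /tw/j): {"h":{"b":56,"e":63,"k":56,"lur":37},"hlr":{"dp":53,"jo":60,"xc":41,"xln":14},"tw":{"lod":98,"seh":88,"vh":97}}
After op 8 (remove /h/b): {"h":{"e":63,"k":56,"lur":37},"hlr":{"dp":53,"jo":60,"xc":41,"xln":14},"tw":{"lod":98,"seh":88,"vh":97}}
After op 9 (add /hlr/rx 21): {"h":{"e":63,"k":56,"lur":37},"hlr":{"dp":53,"jo":60,"rx":21,"xc":41,"xln":14},"tw":{"lod":98,"seh":88,"vh":97}}
After op 10 (add /hlr/jo 84): {"h":{"e":63,"k":56,"lur":37},"hlr":{"dp":53,"jo":84,"rx":21,"xc":41,"xln":14},"tw":{"lod":98,"seh":88,"vh":97}}
After op 11 (remove /tw/vh): {"h":{"e":63,"k":56,"lur":37},"hlr":{"dp":53,"jo":84,"rx":21,"xc":41,"xln":14},"tw":{"lod":98,"seh":88}}
After op 12 (remove /tw/seh): {"h":{"e":63,"k":56,"lur":37},"hlr":{"dp":53,"jo":84,"rx":21,"xc":41,"xln":14},"tw":{"lod":98}}
After op 13 (remove /tw/lod): {"h":{"e":63,"k":56,"lur":37},"hlr":{"dp":53,"jo":84,"rx":21,"xc":41,"xln":14},"tw":{}}
After op 14 (replace /h/k 83): {"h":{"e":63,"k":83,"lur":37},"hlr":{"dp":53,"jo":84,"rx":21,"xc":41,"xln":14},"tw":{}}
After op 15 (add /hlr/nx 1): {"h":{"e":63,"k":83,"lur":37},"hlr":{"dp":53,"jo":84,"nx":1,"rx":21,"xc":41,"xln":14},"tw":{}}

Answer: {"h":{"e":63,"k":83,"lur":37},"hlr":{"dp":53,"jo":84,"nx":1,"rx":21,"xc":41,"xln":14},"tw":{}}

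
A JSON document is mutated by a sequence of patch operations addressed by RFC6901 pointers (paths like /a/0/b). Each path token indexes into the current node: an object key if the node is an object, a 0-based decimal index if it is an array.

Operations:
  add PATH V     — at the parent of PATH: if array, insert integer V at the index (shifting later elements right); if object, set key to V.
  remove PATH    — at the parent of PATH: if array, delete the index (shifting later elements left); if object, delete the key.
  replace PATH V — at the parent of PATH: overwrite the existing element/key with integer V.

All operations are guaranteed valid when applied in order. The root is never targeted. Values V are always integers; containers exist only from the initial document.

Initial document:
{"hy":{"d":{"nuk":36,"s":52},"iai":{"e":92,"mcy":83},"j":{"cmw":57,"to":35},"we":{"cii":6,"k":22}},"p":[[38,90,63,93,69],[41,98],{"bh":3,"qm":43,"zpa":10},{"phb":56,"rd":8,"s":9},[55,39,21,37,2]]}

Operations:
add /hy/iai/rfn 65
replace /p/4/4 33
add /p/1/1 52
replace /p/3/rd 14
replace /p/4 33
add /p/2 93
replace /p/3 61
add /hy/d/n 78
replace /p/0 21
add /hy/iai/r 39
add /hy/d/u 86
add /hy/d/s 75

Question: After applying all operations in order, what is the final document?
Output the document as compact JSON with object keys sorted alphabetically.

After op 1 (add /hy/iai/rfn 65): {"hy":{"d":{"nuk":36,"s":52},"iai":{"e":92,"mcy":83,"rfn":65},"j":{"cmw":57,"to":35},"we":{"cii":6,"k":22}},"p":[[38,90,63,93,69],[41,98],{"bh":3,"qm":43,"zpa":10},{"phb":56,"rd":8,"s":9},[55,39,21,37,2]]}
After op 2 (replace /p/4/4 33): {"hy":{"d":{"nuk":36,"s":52},"iai":{"e":92,"mcy":83,"rfn":65},"j":{"cmw":57,"to":35},"we":{"cii":6,"k":22}},"p":[[38,90,63,93,69],[41,98],{"bh":3,"qm":43,"zpa":10},{"phb":56,"rd":8,"s":9},[55,39,21,37,33]]}
After op 3 (add /p/1/1 52): {"hy":{"d":{"nuk":36,"s":52},"iai":{"e":92,"mcy":83,"rfn":65},"j":{"cmw":57,"to":35},"we":{"cii":6,"k":22}},"p":[[38,90,63,93,69],[41,52,98],{"bh":3,"qm":43,"zpa":10},{"phb":56,"rd":8,"s":9},[55,39,21,37,33]]}
After op 4 (replace /p/3/rd 14): {"hy":{"d":{"nuk":36,"s":52},"iai":{"e":92,"mcy":83,"rfn":65},"j":{"cmw":57,"to":35},"we":{"cii":6,"k":22}},"p":[[38,90,63,93,69],[41,52,98],{"bh":3,"qm":43,"zpa":10},{"phb":56,"rd":14,"s":9},[55,39,21,37,33]]}
After op 5 (replace /p/4 33): {"hy":{"d":{"nuk":36,"s":52},"iai":{"e":92,"mcy":83,"rfn":65},"j":{"cmw":57,"to":35},"we":{"cii":6,"k":22}},"p":[[38,90,63,93,69],[41,52,98],{"bh":3,"qm":43,"zpa":10},{"phb":56,"rd":14,"s":9},33]}
After op 6 (add /p/2 93): {"hy":{"d":{"nuk":36,"s":52},"iai":{"e":92,"mcy":83,"rfn":65},"j":{"cmw":57,"to":35},"we":{"cii":6,"k":22}},"p":[[38,90,63,93,69],[41,52,98],93,{"bh":3,"qm":43,"zpa":10},{"phb":56,"rd":14,"s":9},33]}
After op 7 (replace /p/3 61): {"hy":{"d":{"nuk":36,"s":52},"iai":{"e":92,"mcy":83,"rfn":65},"j":{"cmw":57,"to":35},"we":{"cii":6,"k":22}},"p":[[38,90,63,93,69],[41,52,98],93,61,{"phb":56,"rd":14,"s":9},33]}
After op 8 (add /hy/d/n 78): {"hy":{"d":{"n":78,"nuk":36,"s":52},"iai":{"e":92,"mcy":83,"rfn":65},"j":{"cmw":57,"to":35},"we":{"cii":6,"k":22}},"p":[[38,90,63,93,69],[41,52,98],93,61,{"phb":56,"rd":14,"s":9},33]}
After op 9 (replace /p/0 21): {"hy":{"d":{"n":78,"nuk":36,"s":52},"iai":{"e":92,"mcy":83,"rfn":65},"j":{"cmw":57,"to":35},"we":{"cii":6,"k":22}},"p":[21,[41,52,98],93,61,{"phb":56,"rd":14,"s":9},33]}
After op 10 (add /hy/iai/r 39): {"hy":{"d":{"n":78,"nuk":36,"s":52},"iai":{"e":92,"mcy":83,"r":39,"rfn":65},"j":{"cmw":57,"to":35},"we":{"cii":6,"k":22}},"p":[21,[41,52,98],93,61,{"phb":56,"rd":14,"s":9},33]}
After op 11 (add /hy/d/u 86): {"hy":{"d":{"n":78,"nuk":36,"s":52,"u":86},"iai":{"e":92,"mcy":83,"r":39,"rfn":65},"j":{"cmw":57,"to":35},"we":{"cii":6,"k":22}},"p":[21,[41,52,98],93,61,{"phb":56,"rd":14,"s":9},33]}
After op 12 (add /hy/d/s 75): {"hy":{"d":{"n":78,"nuk":36,"s":75,"u":86},"iai":{"e":92,"mcy":83,"r":39,"rfn":65},"j":{"cmw":57,"to":35},"we":{"cii":6,"k":22}},"p":[21,[41,52,98],93,61,{"phb":56,"rd":14,"s":9},33]}

Answer: {"hy":{"d":{"n":78,"nuk":36,"s":75,"u":86},"iai":{"e":92,"mcy":83,"r":39,"rfn":65},"j":{"cmw":57,"to":35},"we":{"cii":6,"k":22}},"p":[21,[41,52,98],93,61,{"phb":56,"rd":14,"s":9},33]}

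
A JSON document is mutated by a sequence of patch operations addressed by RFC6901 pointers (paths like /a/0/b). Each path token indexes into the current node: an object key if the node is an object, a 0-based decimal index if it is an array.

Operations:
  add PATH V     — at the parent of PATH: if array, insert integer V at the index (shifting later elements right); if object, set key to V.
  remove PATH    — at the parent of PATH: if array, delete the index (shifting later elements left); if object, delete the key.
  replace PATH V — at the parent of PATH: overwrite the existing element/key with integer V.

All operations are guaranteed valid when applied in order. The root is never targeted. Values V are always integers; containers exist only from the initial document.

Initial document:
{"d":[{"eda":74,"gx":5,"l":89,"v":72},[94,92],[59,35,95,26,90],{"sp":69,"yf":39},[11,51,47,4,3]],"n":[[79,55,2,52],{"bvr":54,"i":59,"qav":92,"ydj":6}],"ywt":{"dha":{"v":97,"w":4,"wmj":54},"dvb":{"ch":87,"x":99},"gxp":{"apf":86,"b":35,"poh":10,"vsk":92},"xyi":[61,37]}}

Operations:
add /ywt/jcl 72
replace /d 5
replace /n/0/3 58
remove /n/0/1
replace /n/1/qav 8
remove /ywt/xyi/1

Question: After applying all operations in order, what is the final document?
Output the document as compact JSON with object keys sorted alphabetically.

After op 1 (add /ywt/jcl 72): {"d":[{"eda":74,"gx":5,"l":89,"v":72},[94,92],[59,35,95,26,90],{"sp":69,"yf":39},[11,51,47,4,3]],"n":[[79,55,2,52],{"bvr":54,"i":59,"qav":92,"ydj":6}],"ywt":{"dha":{"v":97,"w":4,"wmj":54},"dvb":{"ch":87,"x":99},"gxp":{"apf":86,"b":35,"poh":10,"vsk":92},"jcl":72,"xyi":[61,37]}}
After op 2 (replace /d 5): {"d":5,"n":[[79,55,2,52],{"bvr":54,"i":59,"qav":92,"ydj":6}],"ywt":{"dha":{"v":97,"w":4,"wmj":54},"dvb":{"ch":87,"x":99},"gxp":{"apf":86,"b":35,"poh":10,"vsk":92},"jcl":72,"xyi":[61,37]}}
After op 3 (replace /n/0/3 58): {"d":5,"n":[[79,55,2,58],{"bvr":54,"i":59,"qav":92,"ydj":6}],"ywt":{"dha":{"v":97,"w":4,"wmj":54},"dvb":{"ch":87,"x":99},"gxp":{"apf":86,"b":35,"poh":10,"vsk":92},"jcl":72,"xyi":[61,37]}}
After op 4 (remove /n/0/1): {"d":5,"n":[[79,2,58],{"bvr":54,"i":59,"qav":92,"ydj":6}],"ywt":{"dha":{"v":97,"w":4,"wmj":54},"dvb":{"ch":87,"x":99},"gxp":{"apf":86,"b":35,"poh":10,"vsk":92},"jcl":72,"xyi":[61,37]}}
After op 5 (replace /n/1/qav 8): {"d":5,"n":[[79,2,58],{"bvr":54,"i":59,"qav":8,"ydj":6}],"ywt":{"dha":{"v":97,"w":4,"wmj":54},"dvb":{"ch":87,"x":99},"gxp":{"apf":86,"b":35,"poh":10,"vsk":92},"jcl":72,"xyi":[61,37]}}
After op 6 (remove /ywt/xyi/1): {"d":5,"n":[[79,2,58],{"bvr":54,"i":59,"qav":8,"ydj":6}],"ywt":{"dha":{"v":97,"w":4,"wmj":54},"dvb":{"ch":87,"x":99},"gxp":{"apf":86,"b":35,"poh":10,"vsk":92},"jcl":72,"xyi":[61]}}

Answer: {"d":5,"n":[[79,2,58],{"bvr":54,"i":59,"qav":8,"ydj":6}],"ywt":{"dha":{"v":97,"w":4,"wmj":54},"dvb":{"ch":87,"x":99},"gxp":{"apf":86,"b":35,"poh":10,"vsk":92},"jcl":72,"xyi":[61]}}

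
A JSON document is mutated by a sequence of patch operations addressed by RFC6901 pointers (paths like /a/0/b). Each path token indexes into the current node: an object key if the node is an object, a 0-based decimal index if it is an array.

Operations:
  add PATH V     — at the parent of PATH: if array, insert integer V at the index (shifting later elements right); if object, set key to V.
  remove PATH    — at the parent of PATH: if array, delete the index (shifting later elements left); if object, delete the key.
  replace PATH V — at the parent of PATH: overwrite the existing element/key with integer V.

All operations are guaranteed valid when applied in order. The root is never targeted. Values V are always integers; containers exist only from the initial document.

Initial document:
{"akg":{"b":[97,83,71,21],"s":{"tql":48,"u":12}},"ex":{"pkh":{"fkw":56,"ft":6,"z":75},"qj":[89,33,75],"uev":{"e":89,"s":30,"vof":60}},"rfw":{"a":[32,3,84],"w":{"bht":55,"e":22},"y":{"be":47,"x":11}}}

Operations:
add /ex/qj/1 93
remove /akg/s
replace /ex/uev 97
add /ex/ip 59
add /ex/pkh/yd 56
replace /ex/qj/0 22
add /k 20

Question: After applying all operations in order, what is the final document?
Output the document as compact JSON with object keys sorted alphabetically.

After op 1 (add /ex/qj/1 93): {"akg":{"b":[97,83,71,21],"s":{"tql":48,"u":12}},"ex":{"pkh":{"fkw":56,"ft":6,"z":75},"qj":[89,93,33,75],"uev":{"e":89,"s":30,"vof":60}},"rfw":{"a":[32,3,84],"w":{"bht":55,"e":22},"y":{"be":47,"x":11}}}
After op 2 (remove /akg/s): {"akg":{"b":[97,83,71,21]},"ex":{"pkh":{"fkw":56,"ft":6,"z":75},"qj":[89,93,33,75],"uev":{"e":89,"s":30,"vof":60}},"rfw":{"a":[32,3,84],"w":{"bht":55,"e":22},"y":{"be":47,"x":11}}}
After op 3 (replace /ex/uev 97): {"akg":{"b":[97,83,71,21]},"ex":{"pkh":{"fkw":56,"ft":6,"z":75},"qj":[89,93,33,75],"uev":97},"rfw":{"a":[32,3,84],"w":{"bht":55,"e":22},"y":{"be":47,"x":11}}}
After op 4 (add /ex/ip 59): {"akg":{"b":[97,83,71,21]},"ex":{"ip":59,"pkh":{"fkw":56,"ft":6,"z":75},"qj":[89,93,33,75],"uev":97},"rfw":{"a":[32,3,84],"w":{"bht":55,"e":22},"y":{"be":47,"x":11}}}
After op 5 (add /ex/pkh/yd 56): {"akg":{"b":[97,83,71,21]},"ex":{"ip":59,"pkh":{"fkw":56,"ft":6,"yd":56,"z":75},"qj":[89,93,33,75],"uev":97},"rfw":{"a":[32,3,84],"w":{"bht":55,"e":22},"y":{"be":47,"x":11}}}
After op 6 (replace /ex/qj/0 22): {"akg":{"b":[97,83,71,21]},"ex":{"ip":59,"pkh":{"fkw":56,"ft":6,"yd":56,"z":75},"qj":[22,93,33,75],"uev":97},"rfw":{"a":[32,3,84],"w":{"bht":55,"e":22},"y":{"be":47,"x":11}}}
After op 7 (add /k 20): {"akg":{"b":[97,83,71,21]},"ex":{"ip":59,"pkh":{"fkw":56,"ft":6,"yd":56,"z":75},"qj":[22,93,33,75],"uev":97},"k":20,"rfw":{"a":[32,3,84],"w":{"bht":55,"e":22},"y":{"be":47,"x":11}}}

Answer: {"akg":{"b":[97,83,71,21]},"ex":{"ip":59,"pkh":{"fkw":56,"ft":6,"yd":56,"z":75},"qj":[22,93,33,75],"uev":97},"k":20,"rfw":{"a":[32,3,84],"w":{"bht":55,"e":22},"y":{"be":47,"x":11}}}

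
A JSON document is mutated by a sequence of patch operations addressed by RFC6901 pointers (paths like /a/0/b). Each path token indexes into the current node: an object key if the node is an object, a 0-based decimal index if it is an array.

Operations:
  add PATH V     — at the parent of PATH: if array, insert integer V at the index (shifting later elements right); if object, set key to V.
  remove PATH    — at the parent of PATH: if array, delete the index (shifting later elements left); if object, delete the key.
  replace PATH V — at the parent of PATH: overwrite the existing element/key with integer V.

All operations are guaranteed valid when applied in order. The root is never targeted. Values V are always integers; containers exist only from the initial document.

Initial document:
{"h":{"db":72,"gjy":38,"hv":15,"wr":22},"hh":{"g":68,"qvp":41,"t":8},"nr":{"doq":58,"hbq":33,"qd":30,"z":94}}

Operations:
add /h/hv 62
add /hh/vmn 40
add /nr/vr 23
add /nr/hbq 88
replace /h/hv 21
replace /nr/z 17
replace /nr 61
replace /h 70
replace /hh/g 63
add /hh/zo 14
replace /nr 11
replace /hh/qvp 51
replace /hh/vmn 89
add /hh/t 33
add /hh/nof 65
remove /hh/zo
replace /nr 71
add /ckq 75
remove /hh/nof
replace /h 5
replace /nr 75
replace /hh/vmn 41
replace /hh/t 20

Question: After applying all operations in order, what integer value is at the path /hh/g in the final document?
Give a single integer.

Answer: 63

Derivation:
After op 1 (add /h/hv 62): {"h":{"db":72,"gjy":38,"hv":62,"wr":22},"hh":{"g":68,"qvp":41,"t":8},"nr":{"doq":58,"hbq":33,"qd":30,"z":94}}
After op 2 (add /hh/vmn 40): {"h":{"db":72,"gjy":38,"hv":62,"wr":22},"hh":{"g":68,"qvp":41,"t":8,"vmn":40},"nr":{"doq":58,"hbq":33,"qd":30,"z":94}}
After op 3 (add /nr/vr 23): {"h":{"db":72,"gjy":38,"hv":62,"wr":22},"hh":{"g":68,"qvp":41,"t":8,"vmn":40},"nr":{"doq":58,"hbq":33,"qd":30,"vr":23,"z":94}}
After op 4 (add /nr/hbq 88): {"h":{"db":72,"gjy":38,"hv":62,"wr":22},"hh":{"g":68,"qvp":41,"t":8,"vmn":40},"nr":{"doq":58,"hbq":88,"qd":30,"vr":23,"z":94}}
After op 5 (replace /h/hv 21): {"h":{"db":72,"gjy":38,"hv":21,"wr":22},"hh":{"g":68,"qvp":41,"t":8,"vmn":40},"nr":{"doq":58,"hbq":88,"qd":30,"vr":23,"z":94}}
After op 6 (replace /nr/z 17): {"h":{"db":72,"gjy":38,"hv":21,"wr":22},"hh":{"g":68,"qvp":41,"t":8,"vmn":40},"nr":{"doq":58,"hbq":88,"qd":30,"vr":23,"z":17}}
After op 7 (replace /nr 61): {"h":{"db":72,"gjy":38,"hv":21,"wr":22},"hh":{"g":68,"qvp":41,"t":8,"vmn":40},"nr":61}
After op 8 (replace /h 70): {"h":70,"hh":{"g":68,"qvp":41,"t":8,"vmn":40},"nr":61}
After op 9 (replace /hh/g 63): {"h":70,"hh":{"g":63,"qvp":41,"t":8,"vmn":40},"nr":61}
After op 10 (add /hh/zo 14): {"h":70,"hh":{"g":63,"qvp":41,"t":8,"vmn":40,"zo":14},"nr":61}
After op 11 (replace /nr 11): {"h":70,"hh":{"g":63,"qvp":41,"t":8,"vmn":40,"zo":14},"nr":11}
After op 12 (replace /hh/qvp 51): {"h":70,"hh":{"g":63,"qvp":51,"t":8,"vmn":40,"zo":14},"nr":11}
After op 13 (replace /hh/vmn 89): {"h":70,"hh":{"g":63,"qvp":51,"t":8,"vmn":89,"zo":14},"nr":11}
After op 14 (add /hh/t 33): {"h":70,"hh":{"g":63,"qvp":51,"t":33,"vmn":89,"zo":14},"nr":11}
After op 15 (add /hh/nof 65): {"h":70,"hh":{"g":63,"nof":65,"qvp":51,"t":33,"vmn":89,"zo":14},"nr":11}
After op 16 (remove /hh/zo): {"h":70,"hh":{"g":63,"nof":65,"qvp":51,"t":33,"vmn":89},"nr":11}
After op 17 (replace /nr 71): {"h":70,"hh":{"g":63,"nof":65,"qvp":51,"t":33,"vmn":89},"nr":71}
After op 18 (add /ckq 75): {"ckq":75,"h":70,"hh":{"g":63,"nof":65,"qvp":51,"t":33,"vmn":89},"nr":71}
After op 19 (remove /hh/nof): {"ckq":75,"h":70,"hh":{"g":63,"qvp":51,"t":33,"vmn":89},"nr":71}
After op 20 (replace /h 5): {"ckq":75,"h":5,"hh":{"g":63,"qvp":51,"t":33,"vmn":89},"nr":71}
After op 21 (replace /nr 75): {"ckq":75,"h":5,"hh":{"g":63,"qvp":51,"t":33,"vmn":89},"nr":75}
After op 22 (replace /hh/vmn 41): {"ckq":75,"h":5,"hh":{"g":63,"qvp":51,"t":33,"vmn":41},"nr":75}
After op 23 (replace /hh/t 20): {"ckq":75,"h":5,"hh":{"g":63,"qvp":51,"t":20,"vmn":41},"nr":75}
Value at /hh/g: 63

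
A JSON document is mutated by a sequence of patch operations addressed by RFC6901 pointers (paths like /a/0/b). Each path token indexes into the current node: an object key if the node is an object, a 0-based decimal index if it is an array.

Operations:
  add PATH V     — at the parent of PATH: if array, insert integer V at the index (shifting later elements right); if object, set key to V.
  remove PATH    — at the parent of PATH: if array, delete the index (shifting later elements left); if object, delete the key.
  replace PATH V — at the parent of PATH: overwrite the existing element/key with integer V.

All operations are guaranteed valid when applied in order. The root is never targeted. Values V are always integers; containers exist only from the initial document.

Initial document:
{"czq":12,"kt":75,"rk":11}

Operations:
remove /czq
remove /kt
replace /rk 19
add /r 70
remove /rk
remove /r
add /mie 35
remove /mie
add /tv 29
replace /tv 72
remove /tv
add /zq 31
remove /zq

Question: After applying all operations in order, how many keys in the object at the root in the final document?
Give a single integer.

Answer: 0

Derivation:
After op 1 (remove /czq): {"kt":75,"rk":11}
After op 2 (remove /kt): {"rk":11}
After op 3 (replace /rk 19): {"rk":19}
After op 4 (add /r 70): {"r":70,"rk":19}
After op 5 (remove /rk): {"r":70}
After op 6 (remove /r): {}
After op 7 (add /mie 35): {"mie":35}
After op 8 (remove /mie): {}
After op 9 (add /tv 29): {"tv":29}
After op 10 (replace /tv 72): {"tv":72}
After op 11 (remove /tv): {}
After op 12 (add /zq 31): {"zq":31}
After op 13 (remove /zq): {}
Size at the root: 0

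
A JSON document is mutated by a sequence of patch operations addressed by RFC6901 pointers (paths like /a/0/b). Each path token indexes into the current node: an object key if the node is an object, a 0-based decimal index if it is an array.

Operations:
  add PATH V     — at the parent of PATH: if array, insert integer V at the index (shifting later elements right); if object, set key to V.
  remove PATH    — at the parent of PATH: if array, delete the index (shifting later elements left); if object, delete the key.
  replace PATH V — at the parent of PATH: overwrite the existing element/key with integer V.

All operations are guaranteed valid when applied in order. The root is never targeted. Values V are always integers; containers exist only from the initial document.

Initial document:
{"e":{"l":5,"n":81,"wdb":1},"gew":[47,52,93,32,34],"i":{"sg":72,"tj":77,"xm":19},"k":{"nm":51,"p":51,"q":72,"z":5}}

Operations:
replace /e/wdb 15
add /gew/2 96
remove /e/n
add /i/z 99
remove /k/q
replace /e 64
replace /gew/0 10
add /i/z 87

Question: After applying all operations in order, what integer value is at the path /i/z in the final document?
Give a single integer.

After op 1 (replace /e/wdb 15): {"e":{"l":5,"n":81,"wdb":15},"gew":[47,52,93,32,34],"i":{"sg":72,"tj":77,"xm":19},"k":{"nm":51,"p":51,"q":72,"z":5}}
After op 2 (add /gew/2 96): {"e":{"l":5,"n":81,"wdb":15},"gew":[47,52,96,93,32,34],"i":{"sg":72,"tj":77,"xm":19},"k":{"nm":51,"p":51,"q":72,"z":5}}
After op 3 (remove /e/n): {"e":{"l":5,"wdb":15},"gew":[47,52,96,93,32,34],"i":{"sg":72,"tj":77,"xm":19},"k":{"nm":51,"p":51,"q":72,"z":5}}
After op 4 (add /i/z 99): {"e":{"l":5,"wdb":15},"gew":[47,52,96,93,32,34],"i":{"sg":72,"tj":77,"xm":19,"z":99},"k":{"nm":51,"p":51,"q":72,"z":5}}
After op 5 (remove /k/q): {"e":{"l":5,"wdb":15},"gew":[47,52,96,93,32,34],"i":{"sg":72,"tj":77,"xm":19,"z":99},"k":{"nm":51,"p":51,"z":5}}
After op 6 (replace /e 64): {"e":64,"gew":[47,52,96,93,32,34],"i":{"sg":72,"tj":77,"xm":19,"z":99},"k":{"nm":51,"p":51,"z":5}}
After op 7 (replace /gew/0 10): {"e":64,"gew":[10,52,96,93,32,34],"i":{"sg":72,"tj":77,"xm":19,"z":99},"k":{"nm":51,"p":51,"z":5}}
After op 8 (add /i/z 87): {"e":64,"gew":[10,52,96,93,32,34],"i":{"sg":72,"tj":77,"xm":19,"z":87},"k":{"nm":51,"p":51,"z":5}}
Value at /i/z: 87

Answer: 87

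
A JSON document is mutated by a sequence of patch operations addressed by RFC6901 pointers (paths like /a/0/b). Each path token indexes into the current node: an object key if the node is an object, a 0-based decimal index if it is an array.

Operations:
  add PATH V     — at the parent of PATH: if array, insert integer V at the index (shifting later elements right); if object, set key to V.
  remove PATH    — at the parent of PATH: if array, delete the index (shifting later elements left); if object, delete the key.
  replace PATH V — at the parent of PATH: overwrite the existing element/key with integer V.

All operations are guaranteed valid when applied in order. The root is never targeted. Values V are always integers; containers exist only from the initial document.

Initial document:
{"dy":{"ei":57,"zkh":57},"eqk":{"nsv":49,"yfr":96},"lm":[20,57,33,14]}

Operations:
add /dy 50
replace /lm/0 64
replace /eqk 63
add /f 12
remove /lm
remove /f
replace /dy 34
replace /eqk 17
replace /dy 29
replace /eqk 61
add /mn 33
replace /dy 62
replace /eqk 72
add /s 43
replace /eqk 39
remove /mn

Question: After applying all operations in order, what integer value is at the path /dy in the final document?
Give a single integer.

After op 1 (add /dy 50): {"dy":50,"eqk":{"nsv":49,"yfr":96},"lm":[20,57,33,14]}
After op 2 (replace /lm/0 64): {"dy":50,"eqk":{"nsv":49,"yfr":96},"lm":[64,57,33,14]}
After op 3 (replace /eqk 63): {"dy":50,"eqk":63,"lm":[64,57,33,14]}
After op 4 (add /f 12): {"dy":50,"eqk":63,"f":12,"lm":[64,57,33,14]}
After op 5 (remove /lm): {"dy":50,"eqk":63,"f":12}
After op 6 (remove /f): {"dy":50,"eqk":63}
After op 7 (replace /dy 34): {"dy":34,"eqk":63}
After op 8 (replace /eqk 17): {"dy":34,"eqk":17}
After op 9 (replace /dy 29): {"dy":29,"eqk":17}
After op 10 (replace /eqk 61): {"dy":29,"eqk":61}
After op 11 (add /mn 33): {"dy":29,"eqk":61,"mn":33}
After op 12 (replace /dy 62): {"dy":62,"eqk":61,"mn":33}
After op 13 (replace /eqk 72): {"dy":62,"eqk":72,"mn":33}
After op 14 (add /s 43): {"dy":62,"eqk":72,"mn":33,"s":43}
After op 15 (replace /eqk 39): {"dy":62,"eqk":39,"mn":33,"s":43}
After op 16 (remove /mn): {"dy":62,"eqk":39,"s":43}
Value at /dy: 62

Answer: 62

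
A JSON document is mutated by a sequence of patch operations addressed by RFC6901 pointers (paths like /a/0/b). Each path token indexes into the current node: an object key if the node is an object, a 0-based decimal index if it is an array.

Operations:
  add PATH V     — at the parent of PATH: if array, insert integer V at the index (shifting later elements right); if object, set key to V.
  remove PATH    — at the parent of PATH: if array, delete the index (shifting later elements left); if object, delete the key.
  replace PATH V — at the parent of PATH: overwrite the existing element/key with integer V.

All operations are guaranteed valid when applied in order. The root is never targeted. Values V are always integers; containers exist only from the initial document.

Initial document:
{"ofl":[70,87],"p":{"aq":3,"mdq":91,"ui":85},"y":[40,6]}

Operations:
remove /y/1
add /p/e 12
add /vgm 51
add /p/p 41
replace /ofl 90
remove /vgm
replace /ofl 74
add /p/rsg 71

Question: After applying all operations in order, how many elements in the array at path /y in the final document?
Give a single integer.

Answer: 1

Derivation:
After op 1 (remove /y/1): {"ofl":[70,87],"p":{"aq":3,"mdq":91,"ui":85},"y":[40]}
After op 2 (add /p/e 12): {"ofl":[70,87],"p":{"aq":3,"e":12,"mdq":91,"ui":85},"y":[40]}
After op 3 (add /vgm 51): {"ofl":[70,87],"p":{"aq":3,"e":12,"mdq":91,"ui":85},"vgm":51,"y":[40]}
After op 4 (add /p/p 41): {"ofl":[70,87],"p":{"aq":3,"e":12,"mdq":91,"p":41,"ui":85},"vgm":51,"y":[40]}
After op 5 (replace /ofl 90): {"ofl":90,"p":{"aq":3,"e":12,"mdq":91,"p":41,"ui":85},"vgm":51,"y":[40]}
After op 6 (remove /vgm): {"ofl":90,"p":{"aq":3,"e":12,"mdq":91,"p":41,"ui":85},"y":[40]}
After op 7 (replace /ofl 74): {"ofl":74,"p":{"aq":3,"e":12,"mdq":91,"p":41,"ui":85},"y":[40]}
After op 8 (add /p/rsg 71): {"ofl":74,"p":{"aq":3,"e":12,"mdq":91,"p":41,"rsg":71,"ui":85},"y":[40]}
Size at path /y: 1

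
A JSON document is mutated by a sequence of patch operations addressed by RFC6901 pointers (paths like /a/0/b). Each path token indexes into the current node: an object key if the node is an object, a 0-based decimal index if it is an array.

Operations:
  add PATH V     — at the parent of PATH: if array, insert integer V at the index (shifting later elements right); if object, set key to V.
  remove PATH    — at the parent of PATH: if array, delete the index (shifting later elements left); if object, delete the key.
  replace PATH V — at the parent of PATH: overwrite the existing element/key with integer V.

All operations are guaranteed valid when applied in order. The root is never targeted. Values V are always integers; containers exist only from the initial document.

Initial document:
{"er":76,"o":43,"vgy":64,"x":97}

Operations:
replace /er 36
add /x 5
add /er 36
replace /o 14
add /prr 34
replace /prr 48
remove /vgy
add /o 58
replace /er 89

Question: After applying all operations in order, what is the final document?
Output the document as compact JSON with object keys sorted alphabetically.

After op 1 (replace /er 36): {"er":36,"o":43,"vgy":64,"x":97}
After op 2 (add /x 5): {"er":36,"o":43,"vgy":64,"x":5}
After op 3 (add /er 36): {"er":36,"o":43,"vgy":64,"x":5}
After op 4 (replace /o 14): {"er":36,"o":14,"vgy":64,"x":5}
After op 5 (add /prr 34): {"er":36,"o":14,"prr":34,"vgy":64,"x":5}
After op 6 (replace /prr 48): {"er":36,"o":14,"prr":48,"vgy":64,"x":5}
After op 7 (remove /vgy): {"er":36,"o":14,"prr":48,"x":5}
After op 8 (add /o 58): {"er":36,"o":58,"prr":48,"x":5}
After op 9 (replace /er 89): {"er":89,"o":58,"prr":48,"x":5}

Answer: {"er":89,"o":58,"prr":48,"x":5}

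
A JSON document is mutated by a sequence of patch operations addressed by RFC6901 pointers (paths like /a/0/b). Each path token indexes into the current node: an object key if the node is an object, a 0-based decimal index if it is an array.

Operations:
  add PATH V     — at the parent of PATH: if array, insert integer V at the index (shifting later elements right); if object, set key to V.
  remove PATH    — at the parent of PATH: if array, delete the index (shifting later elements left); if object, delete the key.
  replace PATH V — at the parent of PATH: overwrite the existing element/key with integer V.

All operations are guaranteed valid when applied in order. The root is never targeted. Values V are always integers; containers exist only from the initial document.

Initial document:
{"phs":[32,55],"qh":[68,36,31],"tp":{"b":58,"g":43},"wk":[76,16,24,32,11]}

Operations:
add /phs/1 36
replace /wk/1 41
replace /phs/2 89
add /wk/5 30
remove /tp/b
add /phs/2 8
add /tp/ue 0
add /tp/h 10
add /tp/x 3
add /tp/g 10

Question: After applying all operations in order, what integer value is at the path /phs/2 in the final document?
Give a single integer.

After op 1 (add /phs/1 36): {"phs":[32,36,55],"qh":[68,36,31],"tp":{"b":58,"g":43},"wk":[76,16,24,32,11]}
After op 2 (replace /wk/1 41): {"phs":[32,36,55],"qh":[68,36,31],"tp":{"b":58,"g":43},"wk":[76,41,24,32,11]}
After op 3 (replace /phs/2 89): {"phs":[32,36,89],"qh":[68,36,31],"tp":{"b":58,"g":43},"wk":[76,41,24,32,11]}
After op 4 (add /wk/5 30): {"phs":[32,36,89],"qh":[68,36,31],"tp":{"b":58,"g":43},"wk":[76,41,24,32,11,30]}
After op 5 (remove /tp/b): {"phs":[32,36,89],"qh":[68,36,31],"tp":{"g":43},"wk":[76,41,24,32,11,30]}
After op 6 (add /phs/2 8): {"phs":[32,36,8,89],"qh":[68,36,31],"tp":{"g":43},"wk":[76,41,24,32,11,30]}
After op 7 (add /tp/ue 0): {"phs":[32,36,8,89],"qh":[68,36,31],"tp":{"g":43,"ue":0},"wk":[76,41,24,32,11,30]}
After op 8 (add /tp/h 10): {"phs":[32,36,8,89],"qh":[68,36,31],"tp":{"g":43,"h":10,"ue":0},"wk":[76,41,24,32,11,30]}
After op 9 (add /tp/x 3): {"phs":[32,36,8,89],"qh":[68,36,31],"tp":{"g":43,"h":10,"ue":0,"x":3},"wk":[76,41,24,32,11,30]}
After op 10 (add /tp/g 10): {"phs":[32,36,8,89],"qh":[68,36,31],"tp":{"g":10,"h":10,"ue":0,"x":3},"wk":[76,41,24,32,11,30]}
Value at /phs/2: 8

Answer: 8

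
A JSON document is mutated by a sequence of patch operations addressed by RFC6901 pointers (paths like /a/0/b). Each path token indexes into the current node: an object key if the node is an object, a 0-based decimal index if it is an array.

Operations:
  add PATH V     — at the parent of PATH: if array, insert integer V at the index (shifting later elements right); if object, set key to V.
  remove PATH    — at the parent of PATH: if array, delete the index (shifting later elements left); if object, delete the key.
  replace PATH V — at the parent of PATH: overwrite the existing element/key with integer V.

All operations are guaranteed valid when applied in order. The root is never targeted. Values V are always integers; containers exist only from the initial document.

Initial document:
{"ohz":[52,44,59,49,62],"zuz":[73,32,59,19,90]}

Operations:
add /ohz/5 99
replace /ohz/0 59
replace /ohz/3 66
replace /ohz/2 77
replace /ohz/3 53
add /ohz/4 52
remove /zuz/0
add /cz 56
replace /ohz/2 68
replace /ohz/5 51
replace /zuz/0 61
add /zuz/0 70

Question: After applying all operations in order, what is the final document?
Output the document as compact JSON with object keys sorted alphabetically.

Answer: {"cz":56,"ohz":[59,44,68,53,52,51,99],"zuz":[70,61,59,19,90]}

Derivation:
After op 1 (add /ohz/5 99): {"ohz":[52,44,59,49,62,99],"zuz":[73,32,59,19,90]}
After op 2 (replace /ohz/0 59): {"ohz":[59,44,59,49,62,99],"zuz":[73,32,59,19,90]}
After op 3 (replace /ohz/3 66): {"ohz":[59,44,59,66,62,99],"zuz":[73,32,59,19,90]}
After op 4 (replace /ohz/2 77): {"ohz":[59,44,77,66,62,99],"zuz":[73,32,59,19,90]}
After op 5 (replace /ohz/3 53): {"ohz":[59,44,77,53,62,99],"zuz":[73,32,59,19,90]}
After op 6 (add /ohz/4 52): {"ohz":[59,44,77,53,52,62,99],"zuz":[73,32,59,19,90]}
After op 7 (remove /zuz/0): {"ohz":[59,44,77,53,52,62,99],"zuz":[32,59,19,90]}
After op 8 (add /cz 56): {"cz":56,"ohz":[59,44,77,53,52,62,99],"zuz":[32,59,19,90]}
After op 9 (replace /ohz/2 68): {"cz":56,"ohz":[59,44,68,53,52,62,99],"zuz":[32,59,19,90]}
After op 10 (replace /ohz/5 51): {"cz":56,"ohz":[59,44,68,53,52,51,99],"zuz":[32,59,19,90]}
After op 11 (replace /zuz/0 61): {"cz":56,"ohz":[59,44,68,53,52,51,99],"zuz":[61,59,19,90]}
After op 12 (add /zuz/0 70): {"cz":56,"ohz":[59,44,68,53,52,51,99],"zuz":[70,61,59,19,90]}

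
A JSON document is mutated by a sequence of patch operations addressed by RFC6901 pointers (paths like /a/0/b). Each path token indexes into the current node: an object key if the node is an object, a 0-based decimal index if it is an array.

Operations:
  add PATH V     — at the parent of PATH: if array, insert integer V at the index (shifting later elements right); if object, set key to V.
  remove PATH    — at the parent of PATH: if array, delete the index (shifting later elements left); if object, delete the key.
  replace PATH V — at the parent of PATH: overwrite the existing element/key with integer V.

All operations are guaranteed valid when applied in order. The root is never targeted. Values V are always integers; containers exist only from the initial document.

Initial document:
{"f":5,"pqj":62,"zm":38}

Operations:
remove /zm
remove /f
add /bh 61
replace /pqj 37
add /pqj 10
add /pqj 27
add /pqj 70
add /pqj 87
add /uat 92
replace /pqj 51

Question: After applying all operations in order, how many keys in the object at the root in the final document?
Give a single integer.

After op 1 (remove /zm): {"f":5,"pqj":62}
After op 2 (remove /f): {"pqj":62}
After op 3 (add /bh 61): {"bh":61,"pqj":62}
After op 4 (replace /pqj 37): {"bh":61,"pqj":37}
After op 5 (add /pqj 10): {"bh":61,"pqj":10}
After op 6 (add /pqj 27): {"bh":61,"pqj":27}
After op 7 (add /pqj 70): {"bh":61,"pqj":70}
After op 8 (add /pqj 87): {"bh":61,"pqj":87}
After op 9 (add /uat 92): {"bh":61,"pqj":87,"uat":92}
After op 10 (replace /pqj 51): {"bh":61,"pqj":51,"uat":92}
Size at the root: 3

Answer: 3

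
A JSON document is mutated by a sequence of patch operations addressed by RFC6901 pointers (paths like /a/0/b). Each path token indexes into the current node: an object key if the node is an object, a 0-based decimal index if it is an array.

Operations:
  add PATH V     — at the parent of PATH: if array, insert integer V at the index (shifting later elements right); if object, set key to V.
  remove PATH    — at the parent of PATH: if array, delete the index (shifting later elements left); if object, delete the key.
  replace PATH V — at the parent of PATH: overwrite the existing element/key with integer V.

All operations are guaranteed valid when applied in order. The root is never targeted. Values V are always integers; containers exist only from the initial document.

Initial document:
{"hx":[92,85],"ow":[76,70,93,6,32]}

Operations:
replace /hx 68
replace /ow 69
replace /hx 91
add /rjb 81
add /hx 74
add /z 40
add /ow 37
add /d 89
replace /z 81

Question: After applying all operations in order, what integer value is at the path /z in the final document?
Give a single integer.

Answer: 81

Derivation:
After op 1 (replace /hx 68): {"hx":68,"ow":[76,70,93,6,32]}
After op 2 (replace /ow 69): {"hx":68,"ow":69}
After op 3 (replace /hx 91): {"hx":91,"ow":69}
After op 4 (add /rjb 81): {"hx":91,"ow":69,"rjb":81}
After op 5 (add /hx 74): {"hx":74,"ow":69,"rjb":81}
After op 6 (add /z 40): {"hx":74,"ow":69,"rjb":81,"z":40}
After op 7 (add /ow 37): {"hx":74,"ow":37,"rjb":81,"z":40}
After op 8 (add /d 89): {"d":89,"hx":74,"ow":37,"rjb":81,"z":40}
After op 9 (replace /z 81): {"d":89,"hx":74,"ow":37,"rjb":81,"z":81}
Value at /z: 81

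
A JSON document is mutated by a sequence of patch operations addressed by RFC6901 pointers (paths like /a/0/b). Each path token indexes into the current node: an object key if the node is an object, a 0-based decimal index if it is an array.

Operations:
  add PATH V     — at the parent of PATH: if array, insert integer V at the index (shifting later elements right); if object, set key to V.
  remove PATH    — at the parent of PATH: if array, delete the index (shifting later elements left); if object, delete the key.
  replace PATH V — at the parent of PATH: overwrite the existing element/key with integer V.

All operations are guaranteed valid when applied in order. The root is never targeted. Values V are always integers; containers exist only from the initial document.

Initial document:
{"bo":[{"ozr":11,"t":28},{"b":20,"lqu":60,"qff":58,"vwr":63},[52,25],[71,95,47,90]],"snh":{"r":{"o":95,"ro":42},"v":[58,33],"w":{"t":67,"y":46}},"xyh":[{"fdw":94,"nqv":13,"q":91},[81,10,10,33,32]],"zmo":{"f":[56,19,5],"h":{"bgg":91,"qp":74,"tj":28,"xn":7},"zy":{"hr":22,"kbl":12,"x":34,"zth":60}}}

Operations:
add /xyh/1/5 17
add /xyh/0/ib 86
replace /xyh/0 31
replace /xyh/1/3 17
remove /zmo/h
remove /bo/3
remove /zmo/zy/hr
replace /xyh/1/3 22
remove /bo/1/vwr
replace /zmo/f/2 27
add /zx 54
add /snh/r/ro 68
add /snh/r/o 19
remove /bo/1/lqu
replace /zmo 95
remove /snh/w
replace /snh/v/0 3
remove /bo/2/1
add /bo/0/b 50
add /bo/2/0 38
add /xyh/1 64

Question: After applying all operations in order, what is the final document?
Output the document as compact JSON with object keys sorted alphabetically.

After op 1 (add /xyh/1/5 17): {"bo":[{"ozr":11,"t":28},{"b":20,"lqu":60,"qff":58,"vwr":63},[52,25],[71,95,47,90]],"snh":{"r":{"o":95,"ro":42},"v":[58,33],"w":{"t":67,"y":46}},"xyh":[{"fdw":94,"nqv":13,"q":91},[81,10,10,33,32,17]],"zmo":{"f":[56,19,5],"h":{"bgg":91,"qp":74,"tj":28,"xn":7},"zy":{"hr":22,"kbl":12,"x":34,"zth":60}}}
After op 2 (add /xyh/0/ib 86): {"bo":[{"ozr":11,"t":28},{"b":20,"lqu":60,"qff":58,"vwr":63},[52,25],[71,95,47,90]],"snh":{"r":{"o":95,"ro":42},"v":[58,33],"w":{"t":67,"y":46}},"xyh":[{"fdw":94,"ib":86,"nqv":13,"q":91},[81,10,10,33,32,17]],"zmo":{"f":[56,19,5],"h":{"bgg":91,"qp":74,"tj":28,"xn":7},"zy":{"hr":22,"kbl":12,"x":34,"zth":60}}}
After op 3 (replace /xyh/0 31): {"bo":[{"ozr":11,"t":28},{"b":20,"lqu":60,"qff":58,"vwr":63},[52,25],[71,95,47,90]],"snh":{"r":{"o":95,"ro":42},"v":[58,33],"w":{"t":67,"y":46}},"xyh":[31,[81,10,10,33,32,17]],"zmo":{"f":[56,19,5],"h":{"bgg":91,"qp":74,"tj":28,"xn":7},"zy":{"hr":22,"kbl":12,"x":34,"zth":60}}}
After op 4 (replace /xyh/1/3 17): {"bo":[{"ozr":11,"t":28},{"b":20,"lqu":60,"qff":58,"vwr":63},[52,25],[71,95,47,90]],"snh":{"r":{"o":95,"ro":42},"v":[58,33],"w":{"t":67,"y":46}},"xyh":[31,[81,10,10,17,32,17]],"zmo":{"f":[56,19,5],"h":{"bgg":91,"qp":74,"tj":28,"xn":7},"zy":{"hr":22,"kbl":12,"x":34,"zth":60}}}
After op 5 (remove /zmo/h): {"bo":[{"ozr":11,"t":28},{"b":20,"lqu":60,"qff":58,"vwr":63},[52,25],[71,95,47,90]],"snh":{"r":{"o":95,"ro":42},"v":[58,33],"w":{"t":67,"y":46}},"xyh":[31,[81,10,10,17,32,17]],"zmo":{"f":[56,19,5],"zy":{"hr":22,"kbl":12,"x":34,"zth":60}}}
After op 6 (remove /bo/3): {"bo":[{"ozr":11,"t":28},{"b":20,"lqu":60,"qff":58,"vwr":63},[52,25]],"snh":{"r":{"o":95,"ro":42},"v":[58,33],"w":{"t":67,"y":46}},"xyh":[31,[81,10,10,17,32,17]],"zmo":{"f":[56,19,5],"zy":{"hr":22,"kbl":12,"x":34,"zth":60}}}
After op 7 (remove /zmo/zy/hr): {"bo":[{"ozr":11,"t":28},{"b":20,"lqu":60,"qff":58,"vwr":63},[52,25]],"snh":{"r":{"o":95,"ro":42},"v":[58,33],"w":{"t":67,"y":46}},"xyh":[31,[81,10,10,17,32,17]],"zmo":{"f":[56,19,5],"zy":{"kbl":12,"x":34,"zth":60}}}
After op 8 (replace /xyh/1/3 22): {"bo":[{"ozr":11,"t":28},{"b":20,"lqu":60,"qff":58,"vwr":63},[52,25]],"snh":{"r":{"o":95,"ro":42},"v":[58,33],"w":{"t":67,"y":46}},"xyh":[31,[81,10,10,22,32,17]],"zmo":{"f":[56,19,5],"zy":{"kbl":12,"x":34,"zth":60}}}
After op 9 (remove /bo/1/vwr): {"bo":[{"ozr":11,"t":28},{"b":20,"lqu":60,"qff":58},[52,25]],"snh":{"r":{"o":95,"ro":42},"v":[58,33],"w":{"t":67,"y":46}},"xyh":[31,[81,10,10,22,32,17]],"zmo":{"f":[56,19,5],"zy":{"kbl":12,"x":34,"zth":60}}}
After op 10 (replace /zmo/f/2 27): {"bo":[{"ozr":11,"t":28},{"b":20,"lqu":60,"qff":58},[52,25]],"snh":{"r":{"o":95,"ro":42},"v":[58,33],"w":{"t":67,"y":46}},"xyh":[31,[81,10,10,22,32,17]],"zmo":{"f":[56,19,27],"zy":{"kbl":12,"x":34,"zth":60}}}
After op 11 (add /zx 54): {"bo":[{"ozr":11,"t":28},{"b":20,"lqu":60,"qff":58},[52,25]],"snh":{"r":{"o":95,"ro":42},"v":[58,33],"w":{"t":67,"y":46}},"xyh":[31,[81,10,10,22,32,17]],"zmo":{"f":[56,19,27],"zy":{"kbl":12,"x":34,"zth":60}},"zx":54}
After op 12 (add /snh/r/ro 68): {"bo":[{"ozr":11,"t":28},{"b":20,"lqu":60,"qff":58},[52,25]],"snh":{"r":{"o":95,"ro":68},"v":[58,33],"w":{"t":67,"y":46}},"xyh":[31,[81,10,10,22,32,17]],"zmo":{"f":[56,19,27],"zy":{"kbl":12,"x":34,"zth":60}},"zx":54}
After op 13 (add /snh/r/o 19): {"bo":[{"ozr":11,"t":28},{"b":20,"lqu":60,"qff":58},[52,25]],"snh":{"r":{"o":19,"ro":68},"v":[58,33],"w":{"t":67,"y":46}},"xyh":[31,[81,10,10,22,32,17]],"zmo":{"f":[56,19,27],"zy":{"kbl":12,"x":34,"zth":60}},"zx":54}
After op 14 (remove /bo/1/lqu): {"bo":[{"ozr":11,"t":28},{"b":20,"qff":58},[52,25]],"snh":{"r":{"o":19,"ro":68},"v":[58,33],"w":{"t":67,"y":46}},"xyh":[31,[81,10,10,22,32,17]],"zmo":{"f":[56,19,27],"zy":{"kbl":12,"x":34,"zth":60}},"zx":54}
After op 15 (replace /zmo 95): {"bo":[{"ozr":11,"t":28},{"b":20,"qff":58},[52,25]],"snh":{"r":{"o":19,"ro":68},"v":[58,33],"w":{"t":67,"y":46}},"xyh":[31,[81,10,10,22,32,17]],"zmo":95,"zx":54}
After op 16 (remove /snh/w): {"bo":[{"ozr":11,"t":28},{"b":20,"qff":58},[52,25]],"snh":{"r":{"o":19,"ro":68},"v":[58,33]},"xyh":[31,[81,10,10,22,32,17]],"zmo":95,"zx":54}
After op 17 (replace /snh/v/0 3): {"bo":[{"ozr":11,"t":28},{"b":20,"qff":58},[52,25]],"snh":{"r":{"o":19,"ro":68},"v":[3,33]},"xyh":[31,[81,10,10,22,32,17]],"zmo":95,"zx":54}
After op 18 (remove /bo/2/1): {"bo":[{"ozr":11,"t":28},{"b":20,"qff":58},[52]],"snh":{"r":{"o":19,"ro":68},"v":[3,33]},"xyh":[31,[81,10,10,22,32,17]],"zmo":95,"zx":54}
After op 19 (add /bo/0/b 50): {"bo":[{"b":50,"ozr":11,"t":28},{"b":20,"qff":58},[52]],"snh":{"r":{"o":19,"ro":68},"v":[3,33]},"xyh":[31,[81,10,10,22,32,17]],"zmo":95,"zx":54}
After op 20 (add /bo/2/0 38): {"bo":[{"b":50,"ozr":11,"t":28},{"b":20,"qff":58},[38,52]],"snh":{"r":{"o":19,"ro":68},"v":[3,33]},"xyh":[31,[81,10,10,22,32,17]],"zmo":95,"zx":54}
After op 21 (add /xyh/1 64): {"bo":[{"b":50,"ozr":11,"t":28},{"b":20,"qff":58},[38,52]],"snh":{"r":{"o":19,"ro":68},"v":[3,33]},"xyh":[31,64,[81,10,10,22,32,17]],"zmo":95,"zx":54}

Answer: {"bo":[{"b":50,"ozr":11,"t":28},{"b":20,"qff":58},[38,52]],"snh":{"r":{"o":19,"ro":68},"v":[3,33]},"xyh":[31,64,[81,10,10,22,32,17]],"zmo":95,"zx":54}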